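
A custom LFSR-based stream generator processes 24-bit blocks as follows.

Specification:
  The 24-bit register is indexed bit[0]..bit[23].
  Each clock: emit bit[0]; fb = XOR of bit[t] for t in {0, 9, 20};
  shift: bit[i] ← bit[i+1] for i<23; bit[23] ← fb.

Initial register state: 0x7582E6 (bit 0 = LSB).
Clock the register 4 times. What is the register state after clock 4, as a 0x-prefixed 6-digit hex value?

0x07582E

reg_0 = 0x7582E6
clock 1: out=0, reg = 0x3AC173
clock 2: out=1, reg = 0x1D60B9
clock 3: out=1, reg = 0x0EB05C
clock 4: out=0, reg = 0x07582E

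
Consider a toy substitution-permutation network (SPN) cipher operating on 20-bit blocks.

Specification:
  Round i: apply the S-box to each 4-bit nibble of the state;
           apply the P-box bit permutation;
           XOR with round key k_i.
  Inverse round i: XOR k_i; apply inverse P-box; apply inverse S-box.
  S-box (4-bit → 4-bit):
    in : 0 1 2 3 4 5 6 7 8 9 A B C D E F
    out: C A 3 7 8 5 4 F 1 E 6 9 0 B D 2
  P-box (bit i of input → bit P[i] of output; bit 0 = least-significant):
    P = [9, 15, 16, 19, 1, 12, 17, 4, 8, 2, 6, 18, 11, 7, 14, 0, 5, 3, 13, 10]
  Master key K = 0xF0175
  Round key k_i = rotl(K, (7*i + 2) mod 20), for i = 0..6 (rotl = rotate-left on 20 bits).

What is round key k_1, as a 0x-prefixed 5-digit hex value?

0x2EBE0

K = 0xF0175
k_0 = rotl(K, (7*0+2) mod 20) = rotl(K, 2) = 0xC05D7
k_1 = rotl(K, (7*1+2) mod 20) = rotl(K, 9) = 0x2EBE0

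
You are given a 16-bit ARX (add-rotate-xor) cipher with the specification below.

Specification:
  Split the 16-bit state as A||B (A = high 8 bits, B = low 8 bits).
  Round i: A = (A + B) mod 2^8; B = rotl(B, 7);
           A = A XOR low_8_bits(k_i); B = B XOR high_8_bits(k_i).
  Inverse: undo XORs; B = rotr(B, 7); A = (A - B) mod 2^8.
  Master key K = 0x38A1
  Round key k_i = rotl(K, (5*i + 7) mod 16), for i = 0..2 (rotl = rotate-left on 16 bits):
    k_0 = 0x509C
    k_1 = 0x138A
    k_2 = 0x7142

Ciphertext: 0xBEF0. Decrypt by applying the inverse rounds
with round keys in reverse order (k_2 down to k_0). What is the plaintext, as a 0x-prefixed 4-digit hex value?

s_0 = ciphertext = 0xBEF0
s_1 = InvRound(s_0, k_2) = 0xF903
s_2 = InvRound(s_1, k_1) = 0x5320
s_3 = InvRound(s_2, k_0) = 0xEFE0

0xEFE0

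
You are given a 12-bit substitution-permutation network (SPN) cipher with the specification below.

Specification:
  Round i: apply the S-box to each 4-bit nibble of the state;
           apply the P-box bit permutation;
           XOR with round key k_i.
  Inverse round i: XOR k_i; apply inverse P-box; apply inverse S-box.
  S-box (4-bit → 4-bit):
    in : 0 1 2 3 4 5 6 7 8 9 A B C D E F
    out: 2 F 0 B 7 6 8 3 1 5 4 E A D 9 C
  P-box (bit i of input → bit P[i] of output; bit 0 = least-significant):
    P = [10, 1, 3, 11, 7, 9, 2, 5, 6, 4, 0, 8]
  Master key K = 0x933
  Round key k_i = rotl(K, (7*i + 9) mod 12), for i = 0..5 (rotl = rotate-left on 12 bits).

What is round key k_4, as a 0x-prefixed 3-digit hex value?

K = 0x933
k_0 = rotl(K, (7*0+9) mod 12) = rotl(K, 9) = 0x726
k_1 = rotl(K, (7*1+9) mod 12) = rotl(K, 4) = 0x339
k_2 = rotl(K, (7*2+9) mod 12) = rotl(K, 11) = 0xC99
k_3 = rotl(K, (7*3+9) mod 12) = rotl(K, 6) = 0xCE4
k_4 = rotl(K, (7*4+9) mod 12) = rotl(K, 1) = 0x267

0x267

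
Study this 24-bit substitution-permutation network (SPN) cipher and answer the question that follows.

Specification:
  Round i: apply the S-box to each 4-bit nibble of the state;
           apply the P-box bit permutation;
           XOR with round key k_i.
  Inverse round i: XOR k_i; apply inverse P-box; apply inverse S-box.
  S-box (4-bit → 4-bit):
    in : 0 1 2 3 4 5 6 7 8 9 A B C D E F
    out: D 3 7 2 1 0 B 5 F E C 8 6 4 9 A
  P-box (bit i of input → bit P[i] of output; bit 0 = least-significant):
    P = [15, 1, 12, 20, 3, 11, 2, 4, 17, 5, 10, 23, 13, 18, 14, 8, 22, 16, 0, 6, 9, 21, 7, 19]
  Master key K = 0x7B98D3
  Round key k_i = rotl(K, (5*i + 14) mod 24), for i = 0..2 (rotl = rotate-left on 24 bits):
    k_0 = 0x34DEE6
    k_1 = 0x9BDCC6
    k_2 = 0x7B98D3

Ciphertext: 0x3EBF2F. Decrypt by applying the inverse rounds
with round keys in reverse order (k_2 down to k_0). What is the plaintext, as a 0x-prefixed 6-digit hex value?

s_0 = ciphertext = 0x3EBF2F
s_1 = InvRound(s_0, k_2) = 0x766C05
s_2 = InvRound(s_1, k_1) = 0x981B52
s_3 = InvRound(s_2, k_0) = 0x9599A4

0x9599A4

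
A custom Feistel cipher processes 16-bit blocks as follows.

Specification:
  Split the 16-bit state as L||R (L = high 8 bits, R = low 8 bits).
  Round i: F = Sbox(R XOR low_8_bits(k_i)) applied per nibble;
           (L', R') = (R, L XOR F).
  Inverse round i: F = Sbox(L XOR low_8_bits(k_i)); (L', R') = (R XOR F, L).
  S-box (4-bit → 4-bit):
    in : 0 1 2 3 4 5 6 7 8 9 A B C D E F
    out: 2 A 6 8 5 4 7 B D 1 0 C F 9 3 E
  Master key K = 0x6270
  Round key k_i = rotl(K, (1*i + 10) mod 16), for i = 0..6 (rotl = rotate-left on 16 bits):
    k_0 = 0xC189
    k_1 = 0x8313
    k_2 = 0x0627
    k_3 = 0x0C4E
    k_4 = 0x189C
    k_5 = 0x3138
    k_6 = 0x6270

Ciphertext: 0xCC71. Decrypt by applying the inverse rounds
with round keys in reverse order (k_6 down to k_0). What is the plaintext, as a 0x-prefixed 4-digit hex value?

s_0 = ciphertext = 0xCC71
s_1 = InvRound(s_0, k_6) = 0xBECC
s_2 = InvRound(s_1, k_5) = 0x1BBE
s_3 = InvRound(s_2, k_4) = 0x651B
s_4 = InvRound(s_3, k_3) = 0x7765
s_5 = InvRound(s_4, k_2) = 0x2777
s_6 = InvRound(s_5, k_1) = 0xF227
s_7 = InvRound(s_6, k_0) = 0x9BF2

0x9BF2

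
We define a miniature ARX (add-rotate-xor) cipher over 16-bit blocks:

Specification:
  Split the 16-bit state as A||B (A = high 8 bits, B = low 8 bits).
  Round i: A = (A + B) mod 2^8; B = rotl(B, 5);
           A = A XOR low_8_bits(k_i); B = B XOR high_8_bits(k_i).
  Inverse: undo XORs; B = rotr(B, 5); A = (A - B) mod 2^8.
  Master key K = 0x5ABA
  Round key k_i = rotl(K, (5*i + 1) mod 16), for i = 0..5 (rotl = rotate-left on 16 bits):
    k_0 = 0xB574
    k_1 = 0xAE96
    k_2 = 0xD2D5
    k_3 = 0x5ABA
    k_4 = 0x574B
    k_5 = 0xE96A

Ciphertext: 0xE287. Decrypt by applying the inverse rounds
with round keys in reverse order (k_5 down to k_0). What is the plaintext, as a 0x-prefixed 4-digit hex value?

0xF014

s_0 = ciphertext = 0xE287
s_1 = InvRound(s_0, k_5) = 0x1573
s_2 = InvRound(s_1, k_4) = 0x3D21
s_3 = InvRound(s_2, k_3) = 0xACDB
s_4 = InvRound(s_3, k_2) = 0x3148
s_5 = InvRound(s_4, k_1) = 0x7037
s_6 = InvRound(s_5, k_0) = 0xF014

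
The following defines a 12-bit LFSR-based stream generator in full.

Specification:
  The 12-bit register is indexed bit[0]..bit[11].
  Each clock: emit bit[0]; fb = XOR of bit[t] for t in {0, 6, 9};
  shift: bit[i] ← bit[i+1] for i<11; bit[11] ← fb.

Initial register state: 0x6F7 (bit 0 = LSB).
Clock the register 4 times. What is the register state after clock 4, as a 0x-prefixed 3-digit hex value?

reg_0 = 0x6F7
clock 1: out=1, reg = 0xB7B
clock 2: out=1, reg = 0xDBD
clock 3: out=1, reg = 0xEDE
clock 4: out=0, reg = 0x76F

0x76F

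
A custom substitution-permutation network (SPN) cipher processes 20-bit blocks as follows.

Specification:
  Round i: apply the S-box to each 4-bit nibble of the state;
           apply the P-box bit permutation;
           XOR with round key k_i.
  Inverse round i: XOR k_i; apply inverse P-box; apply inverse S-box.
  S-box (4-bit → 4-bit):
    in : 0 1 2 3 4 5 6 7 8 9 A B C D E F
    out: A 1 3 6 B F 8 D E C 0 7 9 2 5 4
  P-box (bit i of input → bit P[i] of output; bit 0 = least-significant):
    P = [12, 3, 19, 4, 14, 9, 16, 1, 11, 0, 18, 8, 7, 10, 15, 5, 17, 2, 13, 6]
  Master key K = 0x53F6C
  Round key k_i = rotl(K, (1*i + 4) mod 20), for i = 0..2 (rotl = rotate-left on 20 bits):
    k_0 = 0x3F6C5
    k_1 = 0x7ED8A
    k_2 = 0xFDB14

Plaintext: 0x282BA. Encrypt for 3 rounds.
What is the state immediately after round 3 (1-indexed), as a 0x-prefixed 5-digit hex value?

s_0 = plaintext = 0x282BA
s_1 = Round(s_0, k_0) = 0x038E0
s_2 = Round(s_1, k_1) = 0x228D7
s_3 = Round(s_2, k_2) = 0x1CC81

0x1CC81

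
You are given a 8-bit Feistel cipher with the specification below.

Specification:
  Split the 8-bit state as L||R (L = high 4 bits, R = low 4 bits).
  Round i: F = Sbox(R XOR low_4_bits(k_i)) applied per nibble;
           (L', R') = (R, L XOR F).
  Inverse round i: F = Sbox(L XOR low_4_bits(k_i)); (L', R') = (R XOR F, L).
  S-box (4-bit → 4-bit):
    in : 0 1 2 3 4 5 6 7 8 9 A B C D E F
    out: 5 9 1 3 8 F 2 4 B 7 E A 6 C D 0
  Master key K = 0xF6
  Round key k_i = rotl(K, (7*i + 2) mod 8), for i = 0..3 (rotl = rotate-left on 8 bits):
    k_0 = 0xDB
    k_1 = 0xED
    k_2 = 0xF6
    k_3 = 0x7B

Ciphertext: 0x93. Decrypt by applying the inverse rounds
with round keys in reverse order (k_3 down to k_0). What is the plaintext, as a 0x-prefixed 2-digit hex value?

s_0 = ciphertext = 0x93
s_1 = InvRound(s_0, k_3) = 0x29
s_2 = InvRound(s_1, k_2) = 0x12
s_3 = InvRound(s_2, k_1) = 0x41
s_4 = InvRound(s_3, k_0) = 0x14

0x14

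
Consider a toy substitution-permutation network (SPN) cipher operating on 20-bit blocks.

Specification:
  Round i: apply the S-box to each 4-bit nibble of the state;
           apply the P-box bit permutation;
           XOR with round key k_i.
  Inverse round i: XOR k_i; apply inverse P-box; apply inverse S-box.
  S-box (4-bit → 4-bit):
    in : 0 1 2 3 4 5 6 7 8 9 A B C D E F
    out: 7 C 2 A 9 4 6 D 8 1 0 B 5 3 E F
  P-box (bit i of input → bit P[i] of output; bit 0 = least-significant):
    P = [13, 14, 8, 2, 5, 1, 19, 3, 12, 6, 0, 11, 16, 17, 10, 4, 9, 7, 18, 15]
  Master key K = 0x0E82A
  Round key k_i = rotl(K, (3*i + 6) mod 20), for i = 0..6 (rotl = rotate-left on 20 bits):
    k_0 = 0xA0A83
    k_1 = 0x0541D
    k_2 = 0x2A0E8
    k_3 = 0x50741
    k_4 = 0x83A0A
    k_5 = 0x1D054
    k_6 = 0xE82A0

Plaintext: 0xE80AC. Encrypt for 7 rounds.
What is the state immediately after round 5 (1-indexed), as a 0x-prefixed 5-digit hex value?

s_0 = plaintext = 0xE80AC
s_1 = Round(s_0, k_0) = 0xEBB52
s_2 = Round(s_1, k_1) = 0xF8CCD
s_3 = Round(s_2, k_2) = 0xE5259
s_4 = Round(s_3, k_3) = 0x9A381
s_5 = Round(s_4, k_4) = 0x83146
s_6 = Round(s_5, k_5) = 0x3196D
s_7 = Round(s_6, k_6) = 0x67632

0x83146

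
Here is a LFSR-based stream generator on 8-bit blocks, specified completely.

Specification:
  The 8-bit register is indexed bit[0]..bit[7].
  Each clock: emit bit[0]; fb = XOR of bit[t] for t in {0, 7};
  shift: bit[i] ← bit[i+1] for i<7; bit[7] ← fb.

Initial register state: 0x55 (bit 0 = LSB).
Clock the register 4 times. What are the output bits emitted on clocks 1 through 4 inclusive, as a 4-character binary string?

reg_0 = 0x55
clock 1: out=1, reg = 0xAA
clock 2: out=0, reg = 0xD5
clock 3: out=1, reg = 0x6A
clock 4: out=0, reg = 0x35

1010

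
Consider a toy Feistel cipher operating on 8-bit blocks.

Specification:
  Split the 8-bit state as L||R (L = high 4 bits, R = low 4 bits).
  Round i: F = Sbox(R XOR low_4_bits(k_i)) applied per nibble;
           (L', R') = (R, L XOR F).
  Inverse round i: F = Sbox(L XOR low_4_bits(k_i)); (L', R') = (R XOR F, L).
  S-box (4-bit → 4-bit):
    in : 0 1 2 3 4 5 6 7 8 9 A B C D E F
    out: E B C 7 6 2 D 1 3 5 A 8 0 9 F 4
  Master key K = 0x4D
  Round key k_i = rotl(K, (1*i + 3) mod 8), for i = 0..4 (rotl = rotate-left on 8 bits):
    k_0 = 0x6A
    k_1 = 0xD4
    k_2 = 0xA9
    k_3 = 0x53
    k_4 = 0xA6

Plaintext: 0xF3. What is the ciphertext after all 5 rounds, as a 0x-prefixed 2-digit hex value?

s_0 = plaintext = 0xF3
s_1 = Round(s_0, k_0) = 0x3A
s_2 = Round(s_1, k_1) = 0xAC
s_3 = Round(s_2, k_2) = 0xC8
s_4 = Round(s_3, k_3) = 0x84
s_5 = Round(s_4, k_4) = 0x44

0x44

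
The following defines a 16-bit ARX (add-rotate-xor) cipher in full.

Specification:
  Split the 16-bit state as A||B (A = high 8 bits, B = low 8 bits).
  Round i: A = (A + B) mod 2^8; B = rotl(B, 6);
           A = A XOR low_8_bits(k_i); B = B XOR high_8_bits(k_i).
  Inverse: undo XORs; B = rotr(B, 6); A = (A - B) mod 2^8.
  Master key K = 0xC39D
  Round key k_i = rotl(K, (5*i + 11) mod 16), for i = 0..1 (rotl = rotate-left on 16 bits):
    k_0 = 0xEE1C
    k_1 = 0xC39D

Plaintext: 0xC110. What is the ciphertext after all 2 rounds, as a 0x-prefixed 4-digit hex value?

0x2A79

s_0 = plaintext = 0xC110
s_1 = Round(s_0, k_0) = 0xCDEA
s_2 = Round(s_1, k_1) = 0x2A79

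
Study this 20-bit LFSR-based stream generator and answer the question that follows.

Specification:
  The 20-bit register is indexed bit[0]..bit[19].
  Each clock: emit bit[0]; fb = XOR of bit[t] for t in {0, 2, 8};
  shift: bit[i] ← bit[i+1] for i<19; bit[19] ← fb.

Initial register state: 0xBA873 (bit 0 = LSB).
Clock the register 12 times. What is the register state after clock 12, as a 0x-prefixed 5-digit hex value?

0x9C7BA

reg_0 = 0xBA873
clock 1: out=1, reg = 0xDD439
clock 2: out=1, reg = 0xEEA1C
clock 3: out=0, reg = 0xF750E
clock 4: out=0, reg = 0x7BA87
clock 5: out=1, reg = 0x3DD43
clock 6: out=1, reg = 0x1EEA1
clock 7: out=1, reg = 0x8F750
clock 8: out=0, reg = 0xC7BA8
clock 9: out=0, reg = 0xE3DD4
clock 10: out=0, reg = 0x71EEA
clock 11: out=0, reg = 0x38F75
clock 12: out=1, reg = 0x9C7BA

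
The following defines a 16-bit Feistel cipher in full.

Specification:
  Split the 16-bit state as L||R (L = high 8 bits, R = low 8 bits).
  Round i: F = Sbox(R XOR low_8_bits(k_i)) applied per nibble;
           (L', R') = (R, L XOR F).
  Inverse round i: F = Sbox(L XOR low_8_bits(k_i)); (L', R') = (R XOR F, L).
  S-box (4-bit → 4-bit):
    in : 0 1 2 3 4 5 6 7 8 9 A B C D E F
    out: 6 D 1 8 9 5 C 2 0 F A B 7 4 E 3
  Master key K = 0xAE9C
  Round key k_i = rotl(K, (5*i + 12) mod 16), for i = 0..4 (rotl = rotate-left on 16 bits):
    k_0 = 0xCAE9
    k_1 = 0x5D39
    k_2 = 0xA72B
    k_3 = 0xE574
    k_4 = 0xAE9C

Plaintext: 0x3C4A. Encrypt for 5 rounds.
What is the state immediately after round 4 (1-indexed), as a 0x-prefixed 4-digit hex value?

0xE11B

s_0 = plaintext = 0x3C4A
s_1 = Round(s_0, k_0) = 0x4A94
s_2 = Round(s_1, k_1) = 0x94EE
s_3 = Round(s_2, k_2) = 0xEEE1
s_4 = Round(s_3, k_3) = 0xE11B
s_5 = Round(s_4, k_4) = 0x1BE3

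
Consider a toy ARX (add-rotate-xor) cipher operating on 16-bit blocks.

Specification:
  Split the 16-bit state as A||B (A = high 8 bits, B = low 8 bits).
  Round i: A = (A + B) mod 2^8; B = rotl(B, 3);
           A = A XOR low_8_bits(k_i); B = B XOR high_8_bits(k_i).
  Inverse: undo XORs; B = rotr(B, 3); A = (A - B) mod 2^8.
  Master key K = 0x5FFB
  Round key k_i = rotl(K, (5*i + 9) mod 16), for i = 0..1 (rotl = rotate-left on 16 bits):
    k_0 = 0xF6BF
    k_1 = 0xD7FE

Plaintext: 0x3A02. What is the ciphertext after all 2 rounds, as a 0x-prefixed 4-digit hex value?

0x97E0

s_0 = plaintext = 0x3A02
s_1 = Round(s_0, k_0) = 0x83E6
s_2 = Round(s_1, k_1) = 0x97E0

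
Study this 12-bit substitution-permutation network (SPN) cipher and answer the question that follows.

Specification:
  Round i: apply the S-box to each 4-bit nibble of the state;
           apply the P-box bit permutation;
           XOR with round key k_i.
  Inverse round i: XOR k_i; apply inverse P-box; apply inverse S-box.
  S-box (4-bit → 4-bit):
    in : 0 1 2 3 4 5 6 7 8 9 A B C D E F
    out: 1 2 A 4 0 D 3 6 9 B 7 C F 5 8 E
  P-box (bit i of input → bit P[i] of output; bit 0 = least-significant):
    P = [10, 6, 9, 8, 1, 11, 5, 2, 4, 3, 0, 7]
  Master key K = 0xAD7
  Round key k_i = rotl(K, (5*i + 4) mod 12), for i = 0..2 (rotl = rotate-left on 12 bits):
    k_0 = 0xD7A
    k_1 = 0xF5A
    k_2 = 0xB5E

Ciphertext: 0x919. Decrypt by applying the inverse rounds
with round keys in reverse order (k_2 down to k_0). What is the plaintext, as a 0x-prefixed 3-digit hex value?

0x6E2

s_0 = ciphertext = 0x919
s_1 = InvRound(s_0, k_2) = 0x387
s_2 = InvRound(s_1, k_1) = 0xC26
s_3 = InvRound(s_2, k_0) = 0x6E2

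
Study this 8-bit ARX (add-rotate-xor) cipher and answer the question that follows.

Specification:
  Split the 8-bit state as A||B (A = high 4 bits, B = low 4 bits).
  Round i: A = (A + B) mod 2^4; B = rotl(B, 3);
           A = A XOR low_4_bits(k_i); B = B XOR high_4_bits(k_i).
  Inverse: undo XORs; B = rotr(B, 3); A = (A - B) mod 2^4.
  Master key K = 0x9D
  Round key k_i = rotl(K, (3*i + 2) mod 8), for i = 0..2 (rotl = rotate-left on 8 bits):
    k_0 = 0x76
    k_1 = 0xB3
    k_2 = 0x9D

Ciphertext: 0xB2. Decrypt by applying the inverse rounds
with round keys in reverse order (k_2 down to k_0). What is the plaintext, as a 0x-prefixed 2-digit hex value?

0x8D

s_0 = ciphertext = 0xB2
s_1 = InvRound(s_0, k_2) = 0xF7
s_2 = InvRound(s_1, k_1) = 0x39
s_3 = InvRound(s_2, k_0) = 0x8D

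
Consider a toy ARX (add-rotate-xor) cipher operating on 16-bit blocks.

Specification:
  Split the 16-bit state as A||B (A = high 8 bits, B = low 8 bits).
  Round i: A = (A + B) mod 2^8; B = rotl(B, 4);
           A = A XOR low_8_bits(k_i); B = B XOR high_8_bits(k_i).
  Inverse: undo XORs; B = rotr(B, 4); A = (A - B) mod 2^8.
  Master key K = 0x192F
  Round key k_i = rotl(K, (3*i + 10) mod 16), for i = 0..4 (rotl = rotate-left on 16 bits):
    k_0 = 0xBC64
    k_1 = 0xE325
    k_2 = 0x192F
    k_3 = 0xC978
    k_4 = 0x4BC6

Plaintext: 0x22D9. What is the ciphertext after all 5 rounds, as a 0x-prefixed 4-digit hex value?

s_0 = plaintext = 0x22D9
s_1 = Round(s_0, k_0) = 0x9F21
s_2 = Round(s_1, k_1) = 0xE5F1
s_3 = Round(s_2, k_2) = 0xF906
s_4 = Round(s_3, k_3) = 0x87A9
s_5 = Round(s_4, k_4) = 0xF6D1

0xF6D1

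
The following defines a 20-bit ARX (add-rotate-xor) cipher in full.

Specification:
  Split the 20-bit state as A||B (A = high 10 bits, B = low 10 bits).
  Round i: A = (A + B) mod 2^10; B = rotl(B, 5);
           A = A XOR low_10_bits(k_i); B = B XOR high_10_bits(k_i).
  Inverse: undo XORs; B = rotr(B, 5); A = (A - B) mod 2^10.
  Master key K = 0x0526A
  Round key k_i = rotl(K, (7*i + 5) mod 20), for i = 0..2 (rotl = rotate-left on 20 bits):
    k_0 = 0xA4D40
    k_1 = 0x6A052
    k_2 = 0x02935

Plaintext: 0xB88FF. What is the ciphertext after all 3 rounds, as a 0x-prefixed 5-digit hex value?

0x97C73

s_0 = plaintext = 0xB88FF
s_1 = Round(s_0, k_0) = 0xA8574
s_2 = Round(s_1, k_1) = 0x11F23
s_3 = Round(s_2, k_2) = 0x97C73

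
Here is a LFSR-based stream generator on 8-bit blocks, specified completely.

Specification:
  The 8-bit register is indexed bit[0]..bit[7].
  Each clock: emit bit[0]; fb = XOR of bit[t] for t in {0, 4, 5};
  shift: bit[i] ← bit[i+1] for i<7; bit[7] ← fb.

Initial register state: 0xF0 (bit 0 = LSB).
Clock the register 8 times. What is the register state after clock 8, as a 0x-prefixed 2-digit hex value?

0xB8

reg_0 = 0xF0
clock 1: out=0, reg = 0x78
clock 2: out=0, reg = 0x3C
clock 3: out=0, reg = 0x1E
clock 4: out=0, reg = 0x8F
clock 5: out=1, reg = 0xC7
clock 6: out=1, reg = 0xE3
clock 7: out=1, reg = 0x71
clock 8: out=1, reg = 0xB8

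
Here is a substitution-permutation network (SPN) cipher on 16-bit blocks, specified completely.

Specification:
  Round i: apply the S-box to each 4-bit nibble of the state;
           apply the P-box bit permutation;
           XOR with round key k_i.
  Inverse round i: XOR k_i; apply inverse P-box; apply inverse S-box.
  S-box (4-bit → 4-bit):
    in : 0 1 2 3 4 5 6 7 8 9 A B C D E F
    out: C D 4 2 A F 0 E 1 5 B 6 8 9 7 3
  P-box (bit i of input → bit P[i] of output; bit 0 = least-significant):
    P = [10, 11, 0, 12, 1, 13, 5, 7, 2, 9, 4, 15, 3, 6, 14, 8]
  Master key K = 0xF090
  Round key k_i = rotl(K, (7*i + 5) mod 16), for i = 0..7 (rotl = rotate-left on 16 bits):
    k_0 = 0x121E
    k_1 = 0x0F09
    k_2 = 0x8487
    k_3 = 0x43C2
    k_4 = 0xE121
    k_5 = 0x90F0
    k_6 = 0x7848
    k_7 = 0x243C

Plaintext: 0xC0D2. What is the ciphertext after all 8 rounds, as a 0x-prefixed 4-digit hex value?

s_0 = plaintext = 0xC0D2
s_1 = Round(s_0, k_0) = 0x938D
s_2 = Round(s_1, k_1) = 0x5903
s_3 = Round(s_2, k_2) = 0xCD7B
s_4 = Round(s_3, k_3) = 0xEA67
s_5 = Round(s_4, k_4) = 0x3B6C
s_6 = Round(s_5, k_5) = 0x82A0
s_7 = Round(s_6, k_6) = 0x48D3
s_8 = Round(s_7, k_7) = 0x2DFA

0x2DFA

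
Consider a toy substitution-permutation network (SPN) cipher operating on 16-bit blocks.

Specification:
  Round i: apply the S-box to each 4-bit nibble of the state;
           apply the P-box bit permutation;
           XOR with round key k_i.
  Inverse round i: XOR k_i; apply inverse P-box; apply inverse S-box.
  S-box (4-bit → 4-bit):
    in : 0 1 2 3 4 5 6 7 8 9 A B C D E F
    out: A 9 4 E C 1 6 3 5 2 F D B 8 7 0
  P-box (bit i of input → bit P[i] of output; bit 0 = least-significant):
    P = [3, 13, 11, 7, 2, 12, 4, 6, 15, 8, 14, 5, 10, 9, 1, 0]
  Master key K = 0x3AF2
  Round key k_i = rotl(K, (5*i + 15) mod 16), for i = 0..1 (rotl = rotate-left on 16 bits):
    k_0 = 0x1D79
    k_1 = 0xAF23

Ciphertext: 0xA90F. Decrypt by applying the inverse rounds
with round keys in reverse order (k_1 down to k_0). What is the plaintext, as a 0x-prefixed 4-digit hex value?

s_0 = ciphertext = 0xA90F
s_1 = InvRound(s_0, k_1) = 0x7D55
s_2 = InvRound(s_1, k_0) = 0xF457

0xF457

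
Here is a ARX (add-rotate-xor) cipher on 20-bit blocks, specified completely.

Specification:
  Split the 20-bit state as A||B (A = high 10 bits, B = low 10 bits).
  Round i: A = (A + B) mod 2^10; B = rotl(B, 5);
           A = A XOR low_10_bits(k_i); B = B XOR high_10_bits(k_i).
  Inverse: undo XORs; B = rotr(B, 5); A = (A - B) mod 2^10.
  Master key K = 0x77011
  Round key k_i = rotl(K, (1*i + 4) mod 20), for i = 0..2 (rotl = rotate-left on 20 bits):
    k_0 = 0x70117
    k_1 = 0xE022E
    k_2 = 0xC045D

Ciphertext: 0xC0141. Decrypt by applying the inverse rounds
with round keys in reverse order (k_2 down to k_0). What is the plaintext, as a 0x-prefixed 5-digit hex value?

0xA0B9C

s_0 = ciphertext = 0xC0141
s_1 = InvRound(s_0, k_2) = 0xD2C12
s_2 = InvRound(s_1, k_1) = 0xC265C
s_3 = InvRound(s_2, k_0) = 0xA0B9C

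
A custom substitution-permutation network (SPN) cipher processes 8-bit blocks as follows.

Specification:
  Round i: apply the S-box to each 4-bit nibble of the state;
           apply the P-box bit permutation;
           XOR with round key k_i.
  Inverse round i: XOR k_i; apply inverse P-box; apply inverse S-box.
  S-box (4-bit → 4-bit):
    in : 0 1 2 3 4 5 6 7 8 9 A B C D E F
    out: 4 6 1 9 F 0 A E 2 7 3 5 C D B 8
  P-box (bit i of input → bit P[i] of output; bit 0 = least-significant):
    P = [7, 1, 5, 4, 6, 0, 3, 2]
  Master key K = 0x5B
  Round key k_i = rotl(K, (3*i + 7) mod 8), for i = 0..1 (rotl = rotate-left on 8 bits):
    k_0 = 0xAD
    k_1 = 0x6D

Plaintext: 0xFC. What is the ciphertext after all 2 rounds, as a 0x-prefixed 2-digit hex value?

s_0 = plaintext = 0xFC
s_1 = Round(s_0, k_0) = 0x99
s_2 = Round(s_1, k_1) = 0x86

0x86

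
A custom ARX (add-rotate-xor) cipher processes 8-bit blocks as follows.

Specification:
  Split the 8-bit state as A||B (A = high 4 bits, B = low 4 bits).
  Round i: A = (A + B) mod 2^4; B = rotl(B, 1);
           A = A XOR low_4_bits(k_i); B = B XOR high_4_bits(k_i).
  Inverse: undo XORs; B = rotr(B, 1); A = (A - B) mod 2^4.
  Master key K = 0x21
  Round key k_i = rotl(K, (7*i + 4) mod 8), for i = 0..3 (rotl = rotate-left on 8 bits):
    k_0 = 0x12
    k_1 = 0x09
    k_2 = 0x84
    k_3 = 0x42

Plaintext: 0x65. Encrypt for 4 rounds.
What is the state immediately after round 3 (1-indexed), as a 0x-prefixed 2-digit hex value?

0x06

s_0 = plaintext = 0x65
s_1 = Round(s_0, k_0) = 0x9B
s_2 = Round(s_1, k_1) = 0xD7
s_3 = Round(s_2, k_2) = 0x06
s_4 = Round(s_3, k_3) = 0x48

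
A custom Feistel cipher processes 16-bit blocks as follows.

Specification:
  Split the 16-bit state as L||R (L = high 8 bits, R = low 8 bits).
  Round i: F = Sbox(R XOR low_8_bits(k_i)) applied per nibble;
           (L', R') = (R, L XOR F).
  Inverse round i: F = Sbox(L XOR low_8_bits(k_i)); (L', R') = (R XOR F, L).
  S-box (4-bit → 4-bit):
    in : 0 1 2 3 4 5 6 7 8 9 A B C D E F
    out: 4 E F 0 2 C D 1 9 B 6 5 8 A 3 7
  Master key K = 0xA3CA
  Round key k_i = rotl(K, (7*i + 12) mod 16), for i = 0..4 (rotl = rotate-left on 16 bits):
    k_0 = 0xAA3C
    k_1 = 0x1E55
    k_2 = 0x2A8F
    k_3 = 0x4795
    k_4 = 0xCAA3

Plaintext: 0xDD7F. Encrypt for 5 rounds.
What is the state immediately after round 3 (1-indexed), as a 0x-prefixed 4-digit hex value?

s_0 = plaintext = 0xDD7F
s_1 = Round(s_0, k_0) = 0x7FFD
s_2 = Round(s_1, k_1) = 0xFD16
s_3 = Round(s_2, k_2) = 0x1646
s_4 = Round(s_3, k_3) = 0x46B6
s_5 = Round(s_4, k_4) = 0xB6AA

0x1646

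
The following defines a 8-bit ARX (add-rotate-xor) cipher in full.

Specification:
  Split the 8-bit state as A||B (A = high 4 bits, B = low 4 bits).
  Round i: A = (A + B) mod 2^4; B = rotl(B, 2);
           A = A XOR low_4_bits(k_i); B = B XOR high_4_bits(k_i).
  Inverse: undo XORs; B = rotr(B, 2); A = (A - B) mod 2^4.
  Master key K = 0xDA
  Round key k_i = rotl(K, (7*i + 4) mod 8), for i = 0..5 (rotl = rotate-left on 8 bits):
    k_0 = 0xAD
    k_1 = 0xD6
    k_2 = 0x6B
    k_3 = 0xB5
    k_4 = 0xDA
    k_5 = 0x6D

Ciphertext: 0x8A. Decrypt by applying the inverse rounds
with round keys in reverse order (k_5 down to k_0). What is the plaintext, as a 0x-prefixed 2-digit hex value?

0x8E

s_0 = ciphertext = 0x8A
s_1 = InvRound(s_0, k_5) = 0x23
s_2 = InvRound(s_1, k_4) = 0xDB
s_3 = InvRound(s_2, k_3) = 0x80
s_4 = InvRound(s_3, k_2) = 0xA9
s_5 = InvRound(s_4, k_1) = 0xB1
s_6 = InvRound(s_5, k_0) = 0x8E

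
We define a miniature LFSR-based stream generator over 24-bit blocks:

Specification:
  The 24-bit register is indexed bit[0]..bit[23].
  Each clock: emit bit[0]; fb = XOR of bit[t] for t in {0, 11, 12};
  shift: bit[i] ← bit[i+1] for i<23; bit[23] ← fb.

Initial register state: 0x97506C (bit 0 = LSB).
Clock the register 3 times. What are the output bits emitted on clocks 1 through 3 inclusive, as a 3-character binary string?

001

reg_0 = 0x97506C
clock 1: out=0, reg = 0xCBA836
clock 2: out=0, reg = 0xE5D41B
clock 3: out=1, reg = 0x72EA0D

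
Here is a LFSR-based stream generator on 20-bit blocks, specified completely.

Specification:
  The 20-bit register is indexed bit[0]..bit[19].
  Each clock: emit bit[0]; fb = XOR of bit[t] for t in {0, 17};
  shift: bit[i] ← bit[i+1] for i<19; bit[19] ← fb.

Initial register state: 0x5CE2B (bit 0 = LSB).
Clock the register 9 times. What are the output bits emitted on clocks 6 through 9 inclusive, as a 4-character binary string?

reg_0 = 0x5CE2B
clock 1: out=1, reg = 0xAE715
clock 2: out=1, reg = 0x5738A
clock 3: out=0, reg = 0x2B9C5
clock 4: out=1, reg = 0x15CE2
clock 5: out=0, reg = 0x0AE71
clock 6: out=1, reg = 0x85738
clock 7: out=0, reg = 0x42B9C
clock 8: out=0, reg = 0x215CE
clock 9: out=0, reg = 0x90AE7

1000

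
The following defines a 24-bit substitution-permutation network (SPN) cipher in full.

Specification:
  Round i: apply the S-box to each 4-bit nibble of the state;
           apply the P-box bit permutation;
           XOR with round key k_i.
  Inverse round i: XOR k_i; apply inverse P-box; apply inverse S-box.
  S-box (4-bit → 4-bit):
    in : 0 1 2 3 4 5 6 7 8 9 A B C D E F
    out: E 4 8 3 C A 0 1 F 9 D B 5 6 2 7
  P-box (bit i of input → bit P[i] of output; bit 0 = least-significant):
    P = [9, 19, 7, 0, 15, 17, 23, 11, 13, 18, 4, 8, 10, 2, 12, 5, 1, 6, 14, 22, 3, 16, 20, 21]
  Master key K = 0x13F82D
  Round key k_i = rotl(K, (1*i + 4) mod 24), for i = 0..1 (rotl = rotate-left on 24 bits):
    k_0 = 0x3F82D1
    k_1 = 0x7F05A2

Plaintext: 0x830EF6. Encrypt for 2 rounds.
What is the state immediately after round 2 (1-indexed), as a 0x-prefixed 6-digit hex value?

s_0 = plaintext = 0x830EF6
s_1 = Round(s_0, k_0) = 0x8812BF
s_2 = Round(s_1, k_1) = 0x04DE68

0x04DE68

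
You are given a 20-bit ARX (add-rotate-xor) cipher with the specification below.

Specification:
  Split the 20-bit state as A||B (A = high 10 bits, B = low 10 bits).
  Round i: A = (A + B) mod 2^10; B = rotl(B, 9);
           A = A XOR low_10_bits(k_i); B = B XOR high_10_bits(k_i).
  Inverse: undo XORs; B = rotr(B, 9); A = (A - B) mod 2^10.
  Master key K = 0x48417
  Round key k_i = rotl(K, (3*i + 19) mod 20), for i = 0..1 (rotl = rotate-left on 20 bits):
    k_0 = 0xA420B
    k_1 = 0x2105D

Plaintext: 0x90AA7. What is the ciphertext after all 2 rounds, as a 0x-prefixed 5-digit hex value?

0x3E265

s_0 = plaintext = 0x90AA7
s_1 = Round(s_0, k_0) = 0xB89C3
s_2 = Round(s_1, k_1) = 0x3E265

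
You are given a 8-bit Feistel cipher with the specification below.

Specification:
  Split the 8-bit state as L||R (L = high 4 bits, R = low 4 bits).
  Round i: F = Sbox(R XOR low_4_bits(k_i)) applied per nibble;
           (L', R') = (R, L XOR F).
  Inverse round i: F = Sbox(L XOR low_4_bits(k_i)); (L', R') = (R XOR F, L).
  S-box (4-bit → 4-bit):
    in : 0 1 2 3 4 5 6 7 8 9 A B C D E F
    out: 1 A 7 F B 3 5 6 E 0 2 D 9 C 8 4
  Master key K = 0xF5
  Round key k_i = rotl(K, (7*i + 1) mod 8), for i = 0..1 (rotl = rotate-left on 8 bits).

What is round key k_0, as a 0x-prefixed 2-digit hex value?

0xEB

K = 0xF5
k_0 = rotl(K, (7*0+1) mod 8) = rotl(K, 1) = 0xEB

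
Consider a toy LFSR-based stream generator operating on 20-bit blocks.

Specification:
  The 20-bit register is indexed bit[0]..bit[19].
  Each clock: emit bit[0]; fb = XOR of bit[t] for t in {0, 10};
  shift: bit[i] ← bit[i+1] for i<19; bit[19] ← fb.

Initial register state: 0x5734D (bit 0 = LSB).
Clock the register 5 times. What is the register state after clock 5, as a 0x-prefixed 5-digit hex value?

reg_0 = 0x5734D
clock 1: out=1, reg = 0xAB9A6
clock 2: out=0, reg = 0x55CD3
clock 3: out=1, reg = 0x2AE69
clock 4: out=1, reg = 0x15734
clock 5: out=0, reg = 0x8AB9A

0x8AB9A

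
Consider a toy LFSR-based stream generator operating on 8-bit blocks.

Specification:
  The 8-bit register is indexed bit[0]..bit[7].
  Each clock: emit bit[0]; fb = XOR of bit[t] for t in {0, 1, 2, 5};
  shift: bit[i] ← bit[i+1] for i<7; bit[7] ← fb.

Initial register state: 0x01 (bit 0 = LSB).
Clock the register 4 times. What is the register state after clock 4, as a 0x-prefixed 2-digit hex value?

reg_0 = 0x01
clock 1: out=1, reg = 0x80
clock 2: out=0, reg = 0x40
clock 3: out=0, reg = 0x20
clock 4: out=0, reg = 0x90

0x90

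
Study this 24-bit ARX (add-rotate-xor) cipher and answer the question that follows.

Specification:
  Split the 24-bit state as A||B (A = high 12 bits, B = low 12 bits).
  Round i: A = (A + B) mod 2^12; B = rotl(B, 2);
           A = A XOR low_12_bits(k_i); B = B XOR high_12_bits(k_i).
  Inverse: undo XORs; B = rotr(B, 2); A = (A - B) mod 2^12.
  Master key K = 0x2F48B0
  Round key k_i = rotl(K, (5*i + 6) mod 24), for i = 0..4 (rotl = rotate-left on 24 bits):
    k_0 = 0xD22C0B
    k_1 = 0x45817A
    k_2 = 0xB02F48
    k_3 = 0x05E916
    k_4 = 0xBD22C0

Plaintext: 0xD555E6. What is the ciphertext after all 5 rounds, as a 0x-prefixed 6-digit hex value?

0xAF873B

s_0 = plaintext = 0xD555E6
s_1 = Round(s_0, k_0) = 0xF30ABB
s_2 = Round(s_1, k_1) = 0x891EB6
s_3 = Round(s_2, k_2) = 0x80F1D9
s_4 = Round(s_3, k_3) = 0x0FE73A
s_5 = Round(s_4, k_4) = 0xAF873B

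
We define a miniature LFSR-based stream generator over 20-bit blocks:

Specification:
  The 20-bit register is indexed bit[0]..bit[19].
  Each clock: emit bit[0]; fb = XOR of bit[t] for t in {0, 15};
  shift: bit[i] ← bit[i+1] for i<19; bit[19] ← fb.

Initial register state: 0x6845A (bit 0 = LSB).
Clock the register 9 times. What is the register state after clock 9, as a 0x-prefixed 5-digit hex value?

0x5BB42

reg_0 = 0x6845A
clock 1: out=0, reg = 0xB422D
clock 2: out=1, reg = 0xDA116
clock 3: out=0, reg = 0xED08B
clock 4: out=1, reg = 0x76845
clock 5: out=1, reg = 0xBB422
clock 6: out=0, reg = 0xDDA11
clock 7: out=1, reg = 0x6ED08
clock 8: out=0, reg = 0xB7684
clock 9: out=0, reg = 0x5BB42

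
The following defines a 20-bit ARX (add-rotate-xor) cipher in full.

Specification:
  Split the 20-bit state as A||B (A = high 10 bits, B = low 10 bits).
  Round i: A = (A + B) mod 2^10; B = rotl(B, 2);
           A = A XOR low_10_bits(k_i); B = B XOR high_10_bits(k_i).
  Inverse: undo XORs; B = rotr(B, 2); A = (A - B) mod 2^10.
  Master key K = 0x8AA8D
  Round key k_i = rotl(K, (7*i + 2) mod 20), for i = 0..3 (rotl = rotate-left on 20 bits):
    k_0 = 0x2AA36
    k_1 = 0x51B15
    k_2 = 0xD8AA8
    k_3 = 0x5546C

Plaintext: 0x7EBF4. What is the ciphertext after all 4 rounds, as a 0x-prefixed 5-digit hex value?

0x17ECC

s_0 = plaintext = 0x7EBF4
s_1 = Round(s_0, k_0) = 0xF6379
s_2 = Round(s_1, k_1) = 0x110A1
s_3 = Round(s_2, k_2) = 0x935E6
s_4 = Round(s_3, k_3) = 0x17ECC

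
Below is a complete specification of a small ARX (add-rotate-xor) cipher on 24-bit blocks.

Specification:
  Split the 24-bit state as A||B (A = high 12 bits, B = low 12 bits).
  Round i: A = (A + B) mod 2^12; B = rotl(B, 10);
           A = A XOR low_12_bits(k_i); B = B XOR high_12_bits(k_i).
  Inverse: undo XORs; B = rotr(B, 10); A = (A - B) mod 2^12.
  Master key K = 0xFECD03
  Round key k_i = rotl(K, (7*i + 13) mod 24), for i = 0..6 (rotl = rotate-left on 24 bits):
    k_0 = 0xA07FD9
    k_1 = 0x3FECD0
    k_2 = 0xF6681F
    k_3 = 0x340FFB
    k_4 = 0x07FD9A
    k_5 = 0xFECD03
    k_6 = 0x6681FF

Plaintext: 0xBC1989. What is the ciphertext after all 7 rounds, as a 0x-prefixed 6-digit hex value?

0xB79F6B

s_0 = plaintext = 0xBC1989
s_1 = Round(s_0, k_0) = 0xA93C65
s_2 = Round(s_1, k_1) = 0xA284E7
s_3 = Round(s_2, k_2) = 0x71025F
s_4 = Round(s_3, k_3) = 0x694FD7
s_5 = Round(s_4, k_4) = 0xBF1F8A
s_6 = Round(s_5, k_5) = 0x67840E
s_7 = Round(s_6, k_6) = 0xB79F6B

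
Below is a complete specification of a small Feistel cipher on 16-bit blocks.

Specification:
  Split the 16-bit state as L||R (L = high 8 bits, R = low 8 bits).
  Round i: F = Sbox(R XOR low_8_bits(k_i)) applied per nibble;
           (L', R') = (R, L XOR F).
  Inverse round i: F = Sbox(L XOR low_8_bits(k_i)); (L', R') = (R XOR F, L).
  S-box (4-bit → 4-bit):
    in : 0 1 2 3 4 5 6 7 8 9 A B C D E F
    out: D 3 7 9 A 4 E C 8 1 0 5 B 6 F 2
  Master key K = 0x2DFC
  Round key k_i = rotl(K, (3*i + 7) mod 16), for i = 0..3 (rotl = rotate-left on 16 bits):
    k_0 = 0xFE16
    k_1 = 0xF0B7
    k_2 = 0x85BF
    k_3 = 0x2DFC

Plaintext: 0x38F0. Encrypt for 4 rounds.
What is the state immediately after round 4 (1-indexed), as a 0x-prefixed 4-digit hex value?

0x4D60

s_0 = plaintext = 0x38F0
s_1 = Round(s_0, k_0) = 0xF0C6
s_2 = Round(s_1, k_1) = 0xC633
s_3 = Round(s_2, k_2) = 0x334D
s_4 = Round(s_3, k_3) = 0x4D60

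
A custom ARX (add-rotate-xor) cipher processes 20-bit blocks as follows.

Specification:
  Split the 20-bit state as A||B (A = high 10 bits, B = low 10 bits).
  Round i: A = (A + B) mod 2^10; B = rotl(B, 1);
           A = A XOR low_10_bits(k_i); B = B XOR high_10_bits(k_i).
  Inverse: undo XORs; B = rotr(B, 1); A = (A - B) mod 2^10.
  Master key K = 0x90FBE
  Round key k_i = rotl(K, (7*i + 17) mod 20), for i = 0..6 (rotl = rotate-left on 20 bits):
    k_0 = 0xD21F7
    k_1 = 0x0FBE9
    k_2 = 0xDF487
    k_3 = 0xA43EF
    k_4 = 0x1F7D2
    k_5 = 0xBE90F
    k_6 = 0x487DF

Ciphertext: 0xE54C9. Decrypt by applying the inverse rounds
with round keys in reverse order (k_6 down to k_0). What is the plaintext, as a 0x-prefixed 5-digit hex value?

0x08626

s_0 = ciphertext = 0xE54C9
s_1 = InvRound(s_0, k_6) = 0xD58F4
s_2 = InvRound(s_1, k_5) = 0x54907
s_3 = InvRound(s_2, k_4) = 0x70CBD
s_4 = InvRound(s_3, k_3) = 0xC5B16
s_5 = InvRound(s_4, k_2) = 0x57235
s_6 = InvRound(s_5, k_1) = 0xEC305
s_7 = InvRound(s_6, k_0) = 0x08626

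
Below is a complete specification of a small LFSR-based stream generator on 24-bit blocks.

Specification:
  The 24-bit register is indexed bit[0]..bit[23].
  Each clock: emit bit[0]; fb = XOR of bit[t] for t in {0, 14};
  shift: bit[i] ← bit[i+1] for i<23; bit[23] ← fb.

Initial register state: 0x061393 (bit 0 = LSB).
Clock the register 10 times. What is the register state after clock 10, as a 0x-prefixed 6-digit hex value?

reg_0 = 0x061393
clock 1: out=1, reg = 0x8309C9
clock 2: out=1, reg = 0xC184E4
clock 3: out=0, reg = 0x60C272
clock 4: out=0, reg = 0xB06139
clock 5: out=1, reg = 0x58309C
clock 6: out=0, reg = 0x2C184E
clock 7: out=0, reg = 0x160C27
clock 8: out=1, reg = 0x8B0613
clock 9: out=1, reg = 0xC58309
clock 10: out=1, reg = 0xE2C184

0xE2C184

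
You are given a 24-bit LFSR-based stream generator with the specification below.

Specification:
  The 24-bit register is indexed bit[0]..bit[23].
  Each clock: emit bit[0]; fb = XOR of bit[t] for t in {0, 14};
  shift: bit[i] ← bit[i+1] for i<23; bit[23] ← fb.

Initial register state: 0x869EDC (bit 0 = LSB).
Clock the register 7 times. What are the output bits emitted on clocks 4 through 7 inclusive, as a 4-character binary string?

reg_0 = 0x869EDC
clock 1: out=0, reg = 0x434F6E
clock 2: out=0, reg = 0xA1A7B7
clock 3: out=1, reg = 0xD0D3DB
clock 4: out=1, reg = 0x6869ED
clock 5: out=1, reg = 0x3434F6
clock 6: out=0, reg = 0x1A1A7B
clock 7: out=1, reg = 0x8D0D3D

1101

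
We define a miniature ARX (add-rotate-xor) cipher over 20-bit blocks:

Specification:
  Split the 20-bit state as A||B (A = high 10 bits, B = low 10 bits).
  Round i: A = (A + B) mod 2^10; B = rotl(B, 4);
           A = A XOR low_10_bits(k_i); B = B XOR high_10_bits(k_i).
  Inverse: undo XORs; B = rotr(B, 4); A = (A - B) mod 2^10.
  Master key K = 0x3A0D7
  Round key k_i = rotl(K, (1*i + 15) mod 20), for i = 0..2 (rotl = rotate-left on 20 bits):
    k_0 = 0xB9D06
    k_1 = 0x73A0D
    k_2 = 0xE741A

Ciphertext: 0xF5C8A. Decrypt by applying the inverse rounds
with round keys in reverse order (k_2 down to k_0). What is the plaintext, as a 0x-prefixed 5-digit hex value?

s_0 = ciphertext = 0xF5C8A
s_1 = InvRound(s_0, k_2) = 0x771F1
s_2 = InvRound(s_1, k_1) = 0x03BC3
s_3 = InvRound(s_2, k_0) = 0xFD912

0xFD912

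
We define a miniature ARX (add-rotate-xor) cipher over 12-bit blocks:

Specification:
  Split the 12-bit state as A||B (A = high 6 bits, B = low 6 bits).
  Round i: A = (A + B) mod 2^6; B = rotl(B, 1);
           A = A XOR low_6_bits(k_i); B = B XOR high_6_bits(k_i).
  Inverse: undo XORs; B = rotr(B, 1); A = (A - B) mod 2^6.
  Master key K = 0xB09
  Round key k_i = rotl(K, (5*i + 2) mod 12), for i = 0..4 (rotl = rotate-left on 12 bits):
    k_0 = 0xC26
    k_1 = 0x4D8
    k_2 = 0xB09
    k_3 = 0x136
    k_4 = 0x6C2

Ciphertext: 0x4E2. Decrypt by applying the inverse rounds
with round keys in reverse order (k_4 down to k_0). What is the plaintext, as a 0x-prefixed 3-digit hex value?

s_0 = ciphertext = 0x4E2
s_1 = InvRound(s_0, k_4) = 0x57C
s_2 = InvRound(s_1, k_3) = 0x1DC
s_3 = InvRound(s_2, k_2) = 0xD98
s_4 = InvRound(s_3, k_1) = 0x265
s_5 = InvRound(s_4, k_0) = 0x16A

0x16A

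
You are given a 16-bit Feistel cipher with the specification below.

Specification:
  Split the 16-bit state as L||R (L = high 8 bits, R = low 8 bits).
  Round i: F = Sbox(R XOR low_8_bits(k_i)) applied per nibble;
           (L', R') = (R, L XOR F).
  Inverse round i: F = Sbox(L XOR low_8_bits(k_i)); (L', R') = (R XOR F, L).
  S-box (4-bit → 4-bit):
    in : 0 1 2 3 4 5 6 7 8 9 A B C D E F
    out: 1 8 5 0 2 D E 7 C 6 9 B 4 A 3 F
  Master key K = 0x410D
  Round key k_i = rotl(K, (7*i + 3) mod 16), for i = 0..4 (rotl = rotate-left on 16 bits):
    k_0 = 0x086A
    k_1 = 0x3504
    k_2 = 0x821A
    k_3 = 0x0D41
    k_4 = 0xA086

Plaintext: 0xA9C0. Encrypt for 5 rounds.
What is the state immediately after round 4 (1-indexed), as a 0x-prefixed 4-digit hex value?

s_0 = plaintext = 0xA9C0
s_1 = Round(s_0, k_0) = 0xC030
s_2 = Round(s_1, k_1) = 0x30C2
s_3 = Round(s_2, k_2) = 0xC29C
s_4 = Round(s_3, k_3) = 0x9C68
s_5 = Round(s_4, k_4) = 0x68AF

0x9C68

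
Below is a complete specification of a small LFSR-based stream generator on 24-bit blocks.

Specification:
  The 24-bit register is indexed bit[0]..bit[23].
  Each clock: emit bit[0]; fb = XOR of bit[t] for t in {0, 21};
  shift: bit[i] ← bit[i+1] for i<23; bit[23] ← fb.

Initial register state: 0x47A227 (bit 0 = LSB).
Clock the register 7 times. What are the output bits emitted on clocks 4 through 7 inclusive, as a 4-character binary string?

0010

reg_0 = 0x47A227
clock 1: out=1, reg = 0xA3D113
clock 2: out=1, reg = 0x51E889
clock 3: out=1, reg = 0xA8F444
clock 4: out=0, reg = 0xD47A22
clock 5: out=0, reg = 0x6A3D11
clock 6: out=1, reg = 0x351E88
clock 7: out=0, reg = 0x9A8F44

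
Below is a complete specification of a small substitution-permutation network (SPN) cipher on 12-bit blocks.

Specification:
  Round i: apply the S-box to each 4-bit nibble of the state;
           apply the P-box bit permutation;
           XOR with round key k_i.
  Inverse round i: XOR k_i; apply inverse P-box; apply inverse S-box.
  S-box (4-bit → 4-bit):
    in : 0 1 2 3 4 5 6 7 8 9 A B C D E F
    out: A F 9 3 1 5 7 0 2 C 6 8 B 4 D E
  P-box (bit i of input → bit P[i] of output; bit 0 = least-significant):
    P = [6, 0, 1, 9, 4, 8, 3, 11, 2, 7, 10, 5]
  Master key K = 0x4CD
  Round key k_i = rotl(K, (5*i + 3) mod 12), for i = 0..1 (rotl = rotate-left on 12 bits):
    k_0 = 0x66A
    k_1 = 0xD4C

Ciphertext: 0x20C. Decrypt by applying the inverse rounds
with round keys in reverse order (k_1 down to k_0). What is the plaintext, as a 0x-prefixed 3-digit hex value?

0xBF2

s_0 = ciphertext = 0x20C
s_1 = InvRound(s_0, k_1) = 0xD02
s_2 = InvRound(s_1, k_0) = 0xBF2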